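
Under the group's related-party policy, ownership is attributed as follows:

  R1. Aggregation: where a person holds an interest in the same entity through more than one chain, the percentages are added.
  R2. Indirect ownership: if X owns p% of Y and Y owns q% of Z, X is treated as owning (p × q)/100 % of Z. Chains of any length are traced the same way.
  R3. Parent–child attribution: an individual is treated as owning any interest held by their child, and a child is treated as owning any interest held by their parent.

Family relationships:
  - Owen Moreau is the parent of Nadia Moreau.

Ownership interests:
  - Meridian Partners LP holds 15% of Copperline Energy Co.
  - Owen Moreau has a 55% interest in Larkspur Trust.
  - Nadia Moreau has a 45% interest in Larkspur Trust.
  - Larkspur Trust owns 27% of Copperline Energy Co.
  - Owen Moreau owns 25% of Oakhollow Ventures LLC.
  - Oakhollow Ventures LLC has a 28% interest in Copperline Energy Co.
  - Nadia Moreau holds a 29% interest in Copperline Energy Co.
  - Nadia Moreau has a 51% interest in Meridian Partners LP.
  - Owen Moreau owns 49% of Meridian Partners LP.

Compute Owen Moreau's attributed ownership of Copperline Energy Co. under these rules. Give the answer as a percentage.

78%

By parent–child attribution (R3), Owen Moreau is treated as also owning Nadia Moreau's interest in Meridian Partners LP, giving 49% + 51% = 100%.
By parent–child attribution (R3), Owen Moreau is treated as also owning Nadia Moreau's interest in Larkspur Trust, giving 55% + 45% = 100%.
By parent–child attribution (R3), Owen Moreau is treated as owning Nadia Moreau's 29% interest in Copperline Energy Co.
Chain via Meridian Partners LP (R2): 100% × 15% = 15% of Copperline Energy Co.
Chain via Oakhollow Ventures LLC (R2): 25% × 28% = 7% of Copperline Energy Co.
Chain via Larkspur Trust (R2): 100% × 27% = 27% of Copperline Energy Co.
Direct interest in Copperline Energy Co: 29%.
Aggregating (R1): 15% + 7% + 27% + 29% = 78%.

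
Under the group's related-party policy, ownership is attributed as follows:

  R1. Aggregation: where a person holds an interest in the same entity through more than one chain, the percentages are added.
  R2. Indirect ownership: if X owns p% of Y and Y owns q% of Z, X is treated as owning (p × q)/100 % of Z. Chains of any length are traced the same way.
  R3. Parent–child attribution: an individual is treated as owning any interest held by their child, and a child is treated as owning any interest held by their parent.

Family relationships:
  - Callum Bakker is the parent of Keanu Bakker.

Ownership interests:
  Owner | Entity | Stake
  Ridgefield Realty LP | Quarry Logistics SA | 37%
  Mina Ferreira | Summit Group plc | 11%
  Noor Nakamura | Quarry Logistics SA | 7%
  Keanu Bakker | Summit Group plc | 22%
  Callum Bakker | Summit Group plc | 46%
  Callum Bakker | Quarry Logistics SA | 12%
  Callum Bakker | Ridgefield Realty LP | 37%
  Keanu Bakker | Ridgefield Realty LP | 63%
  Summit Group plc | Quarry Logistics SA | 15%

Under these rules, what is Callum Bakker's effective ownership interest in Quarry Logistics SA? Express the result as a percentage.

59.2%

By parent–child attribution (R3), Callum Bakker is treated as also owning Keanu Bakker's interest in Ridgefield Realty LP, giving 37% + 63% = 100%.
By parent–child attribution (R3), Callum Bakker is treated as also owning Keanu Bakker's interest in Summit Group plc, giving 46% + 22% = 68%.
Chain via Ridgefield Realty LP (R2): 100% × 37% = 37% of Quarry Logistics SA.
Chain via Summit Group plc (R2): 68% × 15% = 10.2% of Quarry Logistics SA.
Direct interest in Quarry Logistics SA: 12%.
Aggregating (R1): 37% + 10.2% + 12% = 59.2%.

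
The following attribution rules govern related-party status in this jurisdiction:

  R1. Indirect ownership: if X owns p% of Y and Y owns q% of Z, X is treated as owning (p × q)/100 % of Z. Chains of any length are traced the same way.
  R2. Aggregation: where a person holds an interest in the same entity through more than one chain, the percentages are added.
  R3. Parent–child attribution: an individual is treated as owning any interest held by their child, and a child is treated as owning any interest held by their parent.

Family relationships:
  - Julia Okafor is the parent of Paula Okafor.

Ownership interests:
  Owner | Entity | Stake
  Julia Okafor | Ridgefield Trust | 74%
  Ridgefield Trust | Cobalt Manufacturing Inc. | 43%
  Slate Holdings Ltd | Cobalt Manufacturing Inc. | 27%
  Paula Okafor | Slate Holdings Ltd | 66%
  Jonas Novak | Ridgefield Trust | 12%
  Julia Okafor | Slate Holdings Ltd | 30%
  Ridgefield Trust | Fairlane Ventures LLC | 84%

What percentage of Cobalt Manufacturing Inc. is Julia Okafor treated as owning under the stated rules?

By parent–child attribution (R3), Julia Okafor is treated as also owning Paula Okafor's interest in Slate Holdings Ltd, giving 30% + 66% = 96%.
Chain via Slate Holdings Ltd (R1): 96% × 27% = 25.92% of Cobalt Manufacturing Inc.
Chain via Ridgefield Trust (R1): 74% × 43% = 31.82% of Cobalt Manufacturing Inc.
Aggregating (R2): 25.92% + 31.82% = 57.74%.

57.74%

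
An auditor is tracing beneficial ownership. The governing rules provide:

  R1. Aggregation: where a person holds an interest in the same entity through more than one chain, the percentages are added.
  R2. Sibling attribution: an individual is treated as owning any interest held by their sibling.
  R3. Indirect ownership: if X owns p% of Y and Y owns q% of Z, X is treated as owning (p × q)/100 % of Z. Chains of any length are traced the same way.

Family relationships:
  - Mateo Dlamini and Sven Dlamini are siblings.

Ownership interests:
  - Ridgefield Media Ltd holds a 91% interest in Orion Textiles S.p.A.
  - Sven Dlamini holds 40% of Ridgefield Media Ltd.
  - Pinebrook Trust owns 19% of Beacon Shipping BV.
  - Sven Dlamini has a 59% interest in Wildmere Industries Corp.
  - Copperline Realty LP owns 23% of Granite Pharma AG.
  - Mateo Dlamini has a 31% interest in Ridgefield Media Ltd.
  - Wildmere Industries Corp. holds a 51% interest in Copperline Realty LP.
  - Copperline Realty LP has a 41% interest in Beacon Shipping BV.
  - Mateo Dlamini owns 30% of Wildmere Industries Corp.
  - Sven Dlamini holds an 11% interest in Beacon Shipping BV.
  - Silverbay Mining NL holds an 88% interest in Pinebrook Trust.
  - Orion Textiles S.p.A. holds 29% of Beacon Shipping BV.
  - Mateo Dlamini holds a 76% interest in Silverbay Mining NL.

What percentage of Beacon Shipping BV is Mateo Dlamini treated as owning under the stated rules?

61.054%

By sibling attribution (R2), Mateo Dlamini is treated as also owning Sven Dlamini's interest in Ridgefield Media Ltd, giving 31% + 40% = 71%.
By sibling attribution (R2), Mateo Dlamini is treated as also owning Sven Dlamini's interest in Wildmere Industries Corp, giving 30% + 59% = 89%.
By sibling attribution (R2), Mateo Dlamini is treated as owning Sven Dlamini's 11% interest in Beacon Shipping BV.
Chain via Silverbay Mining NL → Pinebrook Trust (R3): 76% × 88% × 19% = 12.7072% of Beacon Shipping BV.
Chain via Ridgefield Media Ltd → Orion Textiles S.p.A. (R3): 71% × 91% × 29% = 18.7369% of Beacon Shipping BV.
Chain via Wildmere Industries Corp. → Copperline Realty LP (R3): 89% × 51% × 41% = 18.6099% of Beacon Shipping BV.
Direct interest in Beacon Shipping BV: 11%.
Aggregating (R1): 12.7072% + 18.7369% + 18.6099% + 11% = 61.054%.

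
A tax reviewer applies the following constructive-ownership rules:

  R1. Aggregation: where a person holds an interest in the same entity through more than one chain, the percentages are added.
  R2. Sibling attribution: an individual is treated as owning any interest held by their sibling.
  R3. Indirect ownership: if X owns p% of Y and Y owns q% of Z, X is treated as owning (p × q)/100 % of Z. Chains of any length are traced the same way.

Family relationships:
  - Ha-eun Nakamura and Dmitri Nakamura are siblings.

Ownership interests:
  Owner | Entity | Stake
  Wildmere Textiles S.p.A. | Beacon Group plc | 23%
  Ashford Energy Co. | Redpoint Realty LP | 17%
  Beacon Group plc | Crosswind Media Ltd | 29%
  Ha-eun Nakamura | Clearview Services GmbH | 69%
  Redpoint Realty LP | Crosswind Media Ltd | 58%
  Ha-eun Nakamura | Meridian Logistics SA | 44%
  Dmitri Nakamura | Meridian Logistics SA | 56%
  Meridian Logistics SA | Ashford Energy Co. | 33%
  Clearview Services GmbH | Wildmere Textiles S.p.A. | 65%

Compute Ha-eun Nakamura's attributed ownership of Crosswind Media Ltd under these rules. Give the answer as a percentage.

6.245295%

By sibling attribution (R2), Ha-eun Nakamura is treated as also owning Dmitri Nakamura's interest in Meridian Logistics SA, giving 44% + 56% = 100%.
Chain via Clearview Services GmbH → Wildmere Textiles S.p.A. → Beacon Group plc (R3): 69% × 65% × 23% × 29% = 2.991495% of Crosswind Media Ltd.
Chain via Meridian Logistics SA → Ashford Energy Co. → Redpoint Realty LP (R3): 100% × 33% × 17% × 58% = 3.2538% of Crosswind Media Ltd.
Aggregating (R1): 2.991495% + 3.2538% = 6.245295%.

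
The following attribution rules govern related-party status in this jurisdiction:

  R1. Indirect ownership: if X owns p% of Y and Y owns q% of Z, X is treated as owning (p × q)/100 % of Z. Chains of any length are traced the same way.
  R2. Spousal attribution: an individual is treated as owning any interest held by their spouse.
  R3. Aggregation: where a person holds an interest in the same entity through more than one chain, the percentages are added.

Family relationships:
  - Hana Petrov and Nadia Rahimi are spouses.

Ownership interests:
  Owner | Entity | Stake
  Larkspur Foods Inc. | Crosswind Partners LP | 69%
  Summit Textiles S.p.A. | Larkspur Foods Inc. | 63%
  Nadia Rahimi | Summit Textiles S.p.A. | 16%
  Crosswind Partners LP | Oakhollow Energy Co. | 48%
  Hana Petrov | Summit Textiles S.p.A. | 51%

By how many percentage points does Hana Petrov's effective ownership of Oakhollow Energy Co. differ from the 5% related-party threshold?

8.979952

By spousal attribution (R2), Hana Petrov is treated as also owning Nadia Rahimi's interest in Summit Textiles S.p.A, giving 51% + 16% = 67%.
Chain via Summit Textiles S.p.A. → Larkspur Foods Inc. → Crosswind Partners LP (R1): 67% × 63% × 69% × 48% = 13.979952% of Oakhollow Energy Co.
13.979952% exceeds the 5% threshold by 8.979952 percentage points.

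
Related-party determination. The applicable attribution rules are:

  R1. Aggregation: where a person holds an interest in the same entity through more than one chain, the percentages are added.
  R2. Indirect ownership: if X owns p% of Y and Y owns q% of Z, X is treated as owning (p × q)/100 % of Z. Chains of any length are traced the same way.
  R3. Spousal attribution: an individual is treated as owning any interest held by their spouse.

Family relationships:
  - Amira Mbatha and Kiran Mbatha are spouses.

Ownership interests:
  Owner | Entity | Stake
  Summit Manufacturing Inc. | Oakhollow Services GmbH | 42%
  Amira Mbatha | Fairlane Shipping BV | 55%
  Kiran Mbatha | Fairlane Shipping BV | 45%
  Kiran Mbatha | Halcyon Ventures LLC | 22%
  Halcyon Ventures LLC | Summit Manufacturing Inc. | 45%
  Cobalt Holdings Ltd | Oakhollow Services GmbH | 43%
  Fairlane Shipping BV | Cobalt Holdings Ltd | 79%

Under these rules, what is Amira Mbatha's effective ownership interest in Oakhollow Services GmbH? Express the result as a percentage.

By spousal attribution (R3), Amira Mbatha is treated as also owning Kiran Mbatha's interest in Fairlane Shipping BV, giving 55% + 45% = 100%.
By spousal attribution (R3), Amira Mbatha is treated as owning Kiran Mbatha's 22% interest in Halcyon Ventures LLC.
Chain via Fairlane Shipping BV → Cobalt Holdings Ltd (R2): 100% × 79% × 43% = 33.97% of Oakhollow Services GmbH.
Chain via Halcyon Ventures LLC → Summit Manufacturing Inc. (R2): 22% × 45% × 42% = 4.158% of Oakhollow Services GmbH.
Aggregating (R1): 33.97% + 4.158% = 38.128%.

38.128%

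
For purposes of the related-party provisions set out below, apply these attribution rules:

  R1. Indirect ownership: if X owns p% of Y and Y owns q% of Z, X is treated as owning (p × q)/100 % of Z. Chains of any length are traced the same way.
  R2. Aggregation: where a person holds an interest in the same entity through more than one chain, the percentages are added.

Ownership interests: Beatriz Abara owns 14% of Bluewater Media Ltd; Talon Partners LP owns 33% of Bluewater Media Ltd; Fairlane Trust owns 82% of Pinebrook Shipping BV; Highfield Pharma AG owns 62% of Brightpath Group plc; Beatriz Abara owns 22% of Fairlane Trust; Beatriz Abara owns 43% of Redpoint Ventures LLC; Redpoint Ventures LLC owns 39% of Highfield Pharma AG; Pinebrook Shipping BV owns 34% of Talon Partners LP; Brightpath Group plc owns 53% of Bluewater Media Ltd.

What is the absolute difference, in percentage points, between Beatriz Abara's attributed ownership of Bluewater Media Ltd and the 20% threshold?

1.53471

Chain via Redpoint Ventures LLC → Highfield Pharma AG → Brightpath Group plc (R1): 43% × 39% × 62% × 53% = 5.510622% of Bluewater Media Ltd.
Chain via Fairlane Trust → Pinebrook Shipping BV → Talon Partners LP (R1): 22% × 82% × 34% × 33% = 2.024088% of Bluewater Media Ltd.
Direct interest in Bluewater Media Ltd: 14%.
Aggregating (R2): 5.510622% + 2.024088% + 14% = 21.53471%.
21.53471% exceeds the 20% threshold by 1.53471 percentage points.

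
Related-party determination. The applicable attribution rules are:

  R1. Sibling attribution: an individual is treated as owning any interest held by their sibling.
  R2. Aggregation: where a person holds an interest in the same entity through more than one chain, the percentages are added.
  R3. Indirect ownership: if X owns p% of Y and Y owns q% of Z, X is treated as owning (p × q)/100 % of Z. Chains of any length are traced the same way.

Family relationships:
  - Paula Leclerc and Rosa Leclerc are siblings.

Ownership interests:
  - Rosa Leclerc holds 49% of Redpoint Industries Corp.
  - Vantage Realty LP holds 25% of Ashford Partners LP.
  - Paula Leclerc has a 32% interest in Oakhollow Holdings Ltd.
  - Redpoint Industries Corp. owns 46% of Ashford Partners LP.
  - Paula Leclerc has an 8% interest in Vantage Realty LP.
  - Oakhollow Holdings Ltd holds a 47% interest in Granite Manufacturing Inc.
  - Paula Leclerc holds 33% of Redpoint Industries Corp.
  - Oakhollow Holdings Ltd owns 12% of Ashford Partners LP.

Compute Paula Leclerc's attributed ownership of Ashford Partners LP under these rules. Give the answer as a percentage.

43.56%

By sibling attribution (R1), Paula Leclerc is treated as also owning Rosa Leclerc's interest in Redpoint Industries Corp, giving 33% + 49% = 82%.
Chain via Redpoint Industries Corp. (R3): 82% × 46% = 37.72% of Ashford Partners LP.
Chain via Oakhollow Holdings Ltd (R3): 32% × 12% = 3.84% of Ashford Partners LP.
Chain via Vantage Realty LP (R3): 8% × 25% = 2% of Ashford Partners LP.
Aggregating (R2): 37.72% + 3.84% + 2% = 43.56%.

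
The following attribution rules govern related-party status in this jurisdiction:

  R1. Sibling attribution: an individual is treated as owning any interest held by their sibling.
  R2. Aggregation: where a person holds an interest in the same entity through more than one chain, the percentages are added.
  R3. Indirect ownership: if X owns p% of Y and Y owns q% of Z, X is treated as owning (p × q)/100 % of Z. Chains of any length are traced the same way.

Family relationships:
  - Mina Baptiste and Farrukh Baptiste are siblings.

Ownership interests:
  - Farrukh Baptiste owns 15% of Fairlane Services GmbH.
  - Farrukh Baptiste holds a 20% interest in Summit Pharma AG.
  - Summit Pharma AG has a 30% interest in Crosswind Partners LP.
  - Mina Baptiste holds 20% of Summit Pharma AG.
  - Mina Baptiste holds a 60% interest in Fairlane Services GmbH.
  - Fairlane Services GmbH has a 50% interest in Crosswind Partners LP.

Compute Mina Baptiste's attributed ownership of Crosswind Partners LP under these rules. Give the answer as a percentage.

49.5%

By sibling attribution (R1), Mina Baptiste is treated as also owning Farrukh Baptiste's interest in Summit Pharma AG, giving 20% + 20% = 40%.
By sibling attribution (R1), Mina Baptiste is treated as also owning Farrukh Baptiste's interest in Fairlane Services GmbH, giving 60% + 15% = 75%.
Chain via Summit Pharma AG (R3): 40% × 30% = 12% of Crosswind Partners LP.
Chain via Fairlane Services GmbH (R3): 75% × 50% = 37.5% of Crosswind Partners LP.
Aggregating (R2): 12% + 37.5% = 49.5%.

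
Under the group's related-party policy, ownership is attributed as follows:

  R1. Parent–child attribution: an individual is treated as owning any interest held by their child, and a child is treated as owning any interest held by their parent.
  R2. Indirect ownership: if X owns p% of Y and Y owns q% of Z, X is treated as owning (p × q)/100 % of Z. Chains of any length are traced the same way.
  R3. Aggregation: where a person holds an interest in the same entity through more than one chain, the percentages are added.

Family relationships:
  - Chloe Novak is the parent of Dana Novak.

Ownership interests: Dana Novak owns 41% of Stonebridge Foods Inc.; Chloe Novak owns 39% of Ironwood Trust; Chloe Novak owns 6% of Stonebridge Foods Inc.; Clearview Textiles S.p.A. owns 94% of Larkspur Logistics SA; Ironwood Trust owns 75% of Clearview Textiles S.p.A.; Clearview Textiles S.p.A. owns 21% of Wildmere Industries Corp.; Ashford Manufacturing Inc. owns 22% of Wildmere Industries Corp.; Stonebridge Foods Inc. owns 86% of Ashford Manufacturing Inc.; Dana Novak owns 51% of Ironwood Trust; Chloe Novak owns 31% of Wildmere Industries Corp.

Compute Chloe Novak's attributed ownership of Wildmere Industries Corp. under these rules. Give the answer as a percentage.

By parent–child attribution (R1), Chloe Novak is treated as also owning Dana Novak's interest in Ironwood Trust, giving 39% + 51% = 90%.
By parent–child attribution (R1), Chloe Novak is treated as also owning Dana Novak's interest in Stonebridge Foods Inc, giving 6% + 41% = 47%.
Chain via Ironwood Trust → Clearview Textiles S.p.A. (R2): 90% × 75% × 21% = 14.175% of Wildmere Industries Corp.
Chain via Stonebridge Foods Inc. → Ashford Manufacturing Inc. (R2): 47% × 86% × 22% = 8.8924% of Wildmere Industries Corp.
Direct interest in Wildmere Industries Corp: 31%.
Aggregating (R3): 14.175% + 8.8924% + 31% = 54.0674%.

54.0674%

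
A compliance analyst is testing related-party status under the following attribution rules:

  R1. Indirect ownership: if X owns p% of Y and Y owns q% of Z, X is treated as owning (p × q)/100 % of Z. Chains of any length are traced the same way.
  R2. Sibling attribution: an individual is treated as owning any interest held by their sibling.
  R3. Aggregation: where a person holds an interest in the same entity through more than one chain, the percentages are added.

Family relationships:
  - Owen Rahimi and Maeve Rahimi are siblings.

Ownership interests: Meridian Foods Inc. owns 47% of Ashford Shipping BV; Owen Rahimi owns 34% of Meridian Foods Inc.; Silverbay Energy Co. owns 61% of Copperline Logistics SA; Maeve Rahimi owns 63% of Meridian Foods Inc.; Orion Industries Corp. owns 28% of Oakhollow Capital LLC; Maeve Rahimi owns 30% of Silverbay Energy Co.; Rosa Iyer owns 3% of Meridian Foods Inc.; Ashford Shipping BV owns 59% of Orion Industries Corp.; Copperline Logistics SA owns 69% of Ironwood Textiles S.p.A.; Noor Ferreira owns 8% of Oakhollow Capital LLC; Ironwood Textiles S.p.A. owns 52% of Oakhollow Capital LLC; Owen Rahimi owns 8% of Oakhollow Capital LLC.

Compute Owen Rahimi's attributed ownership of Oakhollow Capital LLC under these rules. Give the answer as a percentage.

By sibling attribution (R2), Owen Rahimi is treated as also owning Maeve Rahimi's interest in Meridian Foods Inc, giving 34% + 63% = 97%.
By sibling attribution (R2), Owen Rahimi is treated as owning Maeve Rahimi's 30% interest in Silverbay Energy Co.
Chain via Meridian Foods Inc. → Ashford Shipping BV → Orion Industries Corp. (R1): 97% × 47% × 59% × 28% = 7.531468% of Oakhollow Capital LLC.
Direct interest in Oakhollow Capital LLC: 8%.
Chain via Silverbay Energy Co. → Copperline Logistics SA → Ironwood Textiles S.p.A. (R1): 30% × 61% × 69% × 52% = 6.56604% of Oakhollow Capital LLC.
Aggregating (R3): 7.531468% + 8% + 6.56604% = 22.097508%.

22.097508%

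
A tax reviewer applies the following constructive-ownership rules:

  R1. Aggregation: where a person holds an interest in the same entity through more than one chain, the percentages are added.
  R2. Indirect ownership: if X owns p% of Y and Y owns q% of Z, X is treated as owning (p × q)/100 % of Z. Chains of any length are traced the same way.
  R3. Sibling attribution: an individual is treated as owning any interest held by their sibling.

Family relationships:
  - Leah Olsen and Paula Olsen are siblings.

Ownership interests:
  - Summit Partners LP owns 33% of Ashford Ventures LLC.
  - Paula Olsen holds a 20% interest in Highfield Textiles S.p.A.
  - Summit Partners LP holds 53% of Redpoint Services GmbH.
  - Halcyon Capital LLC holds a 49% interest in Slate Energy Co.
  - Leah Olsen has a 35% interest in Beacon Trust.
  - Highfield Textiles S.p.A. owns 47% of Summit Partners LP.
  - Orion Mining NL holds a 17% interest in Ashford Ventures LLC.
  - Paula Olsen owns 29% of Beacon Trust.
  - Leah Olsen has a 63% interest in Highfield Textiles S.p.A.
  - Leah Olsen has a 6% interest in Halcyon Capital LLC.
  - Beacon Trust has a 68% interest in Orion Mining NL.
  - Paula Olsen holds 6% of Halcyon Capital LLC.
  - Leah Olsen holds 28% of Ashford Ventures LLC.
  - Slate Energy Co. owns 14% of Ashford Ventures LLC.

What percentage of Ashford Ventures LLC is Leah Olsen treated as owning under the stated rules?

By sibling attribution (R3), Leah Olsen is treated as also owning Paula Olsen's interest in Highfield Textiles S.p.A, giving 63% + 20% = 83%.
By sibling attribution (R3), Leah Olsen is treated as also owning Paula Olsen's interest in Halcyon Capital LLC, giving 6% + 6% = 12%.
By sibling attribution (R3), Leah Olsen is treated as also owning Paula Olsen's interest in Beacon Trust, giving 35% + 29% = 64%.
Chain via Highfield Textiles S.p.A. → Summit Partners LP (R2): 83% × 47% × 33% = 12.8733% of Ashford Ventures LLC.
Chain via Halcyon Capital LLC → Slate Energy Co. (R2): 12% × 49% × 14% = 0.8232% of Ashford Ventures LLC.
Chain via Beacon Trust → Orion Mining NL (R2): 64% × 68% × 17% = 7.3984% of Ashford Ventures LLC.
Direct interest in Ashford Ventures LLC: 28%.
Aggregating (R1): 12.8733% + 0.8232% + 7.3984% + 28% = 49.0949%.

49.0949%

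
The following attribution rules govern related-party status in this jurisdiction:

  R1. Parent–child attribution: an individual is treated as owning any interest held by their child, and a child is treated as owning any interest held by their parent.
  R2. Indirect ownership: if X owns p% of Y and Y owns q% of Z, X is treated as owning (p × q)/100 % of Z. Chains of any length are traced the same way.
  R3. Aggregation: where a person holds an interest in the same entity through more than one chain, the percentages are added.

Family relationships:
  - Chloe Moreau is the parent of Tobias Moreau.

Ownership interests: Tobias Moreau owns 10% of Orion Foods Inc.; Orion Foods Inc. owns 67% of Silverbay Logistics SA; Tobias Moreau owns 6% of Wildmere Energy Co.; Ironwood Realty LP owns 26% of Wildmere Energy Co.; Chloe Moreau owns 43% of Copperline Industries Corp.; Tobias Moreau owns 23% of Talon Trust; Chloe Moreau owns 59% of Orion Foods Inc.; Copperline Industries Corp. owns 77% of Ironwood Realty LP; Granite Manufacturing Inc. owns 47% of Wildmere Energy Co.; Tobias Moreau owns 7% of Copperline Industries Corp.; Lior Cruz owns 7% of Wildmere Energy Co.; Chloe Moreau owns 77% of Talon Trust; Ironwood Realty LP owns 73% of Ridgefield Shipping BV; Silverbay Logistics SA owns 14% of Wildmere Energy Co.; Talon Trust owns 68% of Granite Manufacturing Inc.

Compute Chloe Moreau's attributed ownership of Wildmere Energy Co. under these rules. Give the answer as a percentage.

54.4422%

By parent–child attribution (R1), Chloe Moreau is treated as also owning Tobias Moreau's interest in Talon Trust, giving 77% + 23% = 100%.
By parent–child attribution (R1), Chloe Moreau is treated as also owning Tobias Moreau's interest in Orion Foods Inc, giving 59% + 10% = 69%.
By parent–child attribution (R1), Chloe Moreau is treated as also owning Tobias Moreau's interest in Copperline Industries Corp, giving 43% + 7% = 50%.
By parent–child attribution (R1), Chloe Moreau is treated as owning Tobias Moreau's 6% interest in Wildmere Energy Co.
Chain via Talon Trust → Granite Manufacturing Inc. (R2): 100% × 68% × 47% = 31.96% of Wildmere Energy Co.
Chain via Orion Foods Inc. → Silverbay Logistics SA (R2): 69% × 67% × 14% = 6.4722% of Wildmere Energy Co.
Chain via Copperline Industries Corp. → Ironwood Realty LP (R2): 50% × 77% × 26% = 10.01% of Wildmere Energy Co.
Direct interest in Wildmere Energy Co: 6%.
Aggregating (R3): 31.96% + 6.4722% + 10.01% + 6% = 54.4422%.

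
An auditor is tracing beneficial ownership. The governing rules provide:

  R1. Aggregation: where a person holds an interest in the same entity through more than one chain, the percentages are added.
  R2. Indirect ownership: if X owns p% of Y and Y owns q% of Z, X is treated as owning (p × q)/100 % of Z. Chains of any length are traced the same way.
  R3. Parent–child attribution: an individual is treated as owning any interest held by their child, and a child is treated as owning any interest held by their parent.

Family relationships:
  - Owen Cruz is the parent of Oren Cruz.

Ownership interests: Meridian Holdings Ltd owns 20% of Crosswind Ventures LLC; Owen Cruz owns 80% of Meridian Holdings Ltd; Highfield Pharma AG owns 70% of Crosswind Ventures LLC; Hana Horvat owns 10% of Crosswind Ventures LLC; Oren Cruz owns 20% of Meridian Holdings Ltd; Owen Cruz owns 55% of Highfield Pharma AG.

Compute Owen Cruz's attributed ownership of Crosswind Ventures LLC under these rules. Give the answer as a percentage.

58.5%

By parent–child attribution (R3), Owen Cruz is treated as also owning Oren Cruz's interest in Meridian Holdings Ltd, giving 80% + 20% = 100%.
Chain via Meridian Holdings Ltd (R2): 100% × 20% = 20% of Crosswind Ventures LLC.
Chain via Highfield Pharma AG (R2): 55% × 70% = 38.5% of Crosswind Ventures LLC.
Aggregating (R1): 20% + 38.5% = 58.5%.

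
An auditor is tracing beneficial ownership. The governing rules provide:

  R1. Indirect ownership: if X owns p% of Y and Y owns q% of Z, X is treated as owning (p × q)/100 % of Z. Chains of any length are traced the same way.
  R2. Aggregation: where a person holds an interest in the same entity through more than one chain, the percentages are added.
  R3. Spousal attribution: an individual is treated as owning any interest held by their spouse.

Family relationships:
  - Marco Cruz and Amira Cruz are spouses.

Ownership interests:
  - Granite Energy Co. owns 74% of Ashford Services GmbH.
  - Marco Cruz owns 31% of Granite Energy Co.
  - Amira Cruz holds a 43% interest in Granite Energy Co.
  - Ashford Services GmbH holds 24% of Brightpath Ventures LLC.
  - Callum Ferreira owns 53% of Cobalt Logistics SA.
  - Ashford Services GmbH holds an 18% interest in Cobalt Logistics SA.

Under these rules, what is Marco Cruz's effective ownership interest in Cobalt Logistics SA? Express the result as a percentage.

By spousal attribution (R3), Marco Cruz is treated as also owning Amira Cruz's interest in Granite Energy Co, giving 31% + 43% = 74%.
Chain via Granite Energy Co. → Ashford Services GmbH (R1): 74% × 74% × 18% = 9.8568% of Cobalt Logistics SA.

9.8568%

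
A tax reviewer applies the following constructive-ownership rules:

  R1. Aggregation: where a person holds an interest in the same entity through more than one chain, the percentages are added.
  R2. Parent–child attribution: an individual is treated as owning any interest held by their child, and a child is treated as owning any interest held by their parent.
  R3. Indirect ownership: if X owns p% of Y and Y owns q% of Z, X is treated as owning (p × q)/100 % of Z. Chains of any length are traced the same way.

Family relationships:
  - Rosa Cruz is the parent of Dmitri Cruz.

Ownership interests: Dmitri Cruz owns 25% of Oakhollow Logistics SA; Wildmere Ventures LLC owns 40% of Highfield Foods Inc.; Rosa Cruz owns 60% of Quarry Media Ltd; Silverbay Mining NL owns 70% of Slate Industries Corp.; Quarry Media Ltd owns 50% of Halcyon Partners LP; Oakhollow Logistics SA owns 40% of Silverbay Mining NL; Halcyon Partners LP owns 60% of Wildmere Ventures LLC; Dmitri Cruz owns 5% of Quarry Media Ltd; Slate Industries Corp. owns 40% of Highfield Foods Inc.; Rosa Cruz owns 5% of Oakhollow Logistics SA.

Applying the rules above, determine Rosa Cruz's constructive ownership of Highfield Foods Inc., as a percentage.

11.16%

By parent–child attribution (R2), Rosa Cruz is treated as also owning Dmitri Cruz's interest in Oakhollow Logistics SA, giving 5% + 25% = 30%.
By parent–child attribution (R2), Rosa Cruz is treated as also owning Dmitri Cruz's interest in Quarry Media Ltd, giving 60% + 5% = 65%.
Chain via Oakhollow Logistics SA → Silverbay Mining NL → Slate Industries Corp. (R3): 30% × 40% × 70% × 40% = 3.36% of Highfield Foods Inc.
Chain via Quarry Media Ltd → Halcyon Partners LP → Wildmere Ventures LLC (R3): 65% × 50% × 60% × 40% = 7.8% of Highfield Foods Inc.
Aggregating (R1): 3.36% + 7.8% = 11.16%.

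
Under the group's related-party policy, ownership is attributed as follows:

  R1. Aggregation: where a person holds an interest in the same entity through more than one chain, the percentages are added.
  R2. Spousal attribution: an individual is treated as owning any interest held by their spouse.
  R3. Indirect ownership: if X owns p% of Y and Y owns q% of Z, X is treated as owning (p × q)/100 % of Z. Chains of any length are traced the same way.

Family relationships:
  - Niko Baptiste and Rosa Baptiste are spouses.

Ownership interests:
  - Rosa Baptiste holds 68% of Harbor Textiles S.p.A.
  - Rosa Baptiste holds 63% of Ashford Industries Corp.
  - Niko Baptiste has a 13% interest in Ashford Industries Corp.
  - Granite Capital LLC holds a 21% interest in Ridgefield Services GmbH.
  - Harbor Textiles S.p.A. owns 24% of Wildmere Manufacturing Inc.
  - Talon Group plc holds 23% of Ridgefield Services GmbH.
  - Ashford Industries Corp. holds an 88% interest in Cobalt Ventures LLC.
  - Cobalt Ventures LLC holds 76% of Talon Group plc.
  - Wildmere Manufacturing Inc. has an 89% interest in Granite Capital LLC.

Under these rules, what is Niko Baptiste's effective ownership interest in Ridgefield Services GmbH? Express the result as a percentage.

14.740832%

By spousal attribution (R2), Niko Baptiste is treated as also owning Rosa Baptiste's interest in Ashford Industries Corp, giving 13% + 63% = 76%.
By spousal attribution (R2), Niko Baptiste is treated as owning Rosa Baptiste's 68% interest in Harbor Textiles S.p.A.
Chain via Ashford Industries Corp. → Cobalt Ventures LLC → Talon Group plc (R3): 76% × 88% × 76% × 23% = 11.690624% of Ridgefield Services GmbH.
Chain via Harbor Textiles S.p.A. → Wildmere Manufacturing Inc. → Granite Capital LLC (R3): 68% × 24% × 89% × 21% = 3.050208% of Ridgefield Services GmbH.
Aggregating (R1): 11.690624% + 3.050208% = 14.740832%.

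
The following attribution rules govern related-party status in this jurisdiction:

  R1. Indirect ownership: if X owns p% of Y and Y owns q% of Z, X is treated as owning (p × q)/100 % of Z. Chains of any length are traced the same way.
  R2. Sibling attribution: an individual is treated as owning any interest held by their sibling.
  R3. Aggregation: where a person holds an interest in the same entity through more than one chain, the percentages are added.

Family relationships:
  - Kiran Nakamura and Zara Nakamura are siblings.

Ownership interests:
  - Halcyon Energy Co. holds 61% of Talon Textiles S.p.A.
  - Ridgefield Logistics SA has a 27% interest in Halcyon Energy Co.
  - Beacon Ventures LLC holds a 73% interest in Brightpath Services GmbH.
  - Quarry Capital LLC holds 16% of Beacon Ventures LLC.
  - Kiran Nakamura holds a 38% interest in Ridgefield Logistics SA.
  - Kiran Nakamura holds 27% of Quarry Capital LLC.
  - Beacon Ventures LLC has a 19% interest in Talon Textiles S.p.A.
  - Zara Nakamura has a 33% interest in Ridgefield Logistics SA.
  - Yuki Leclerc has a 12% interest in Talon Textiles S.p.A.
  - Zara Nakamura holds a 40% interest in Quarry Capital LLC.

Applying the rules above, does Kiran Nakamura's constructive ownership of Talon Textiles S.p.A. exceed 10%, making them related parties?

By sibling attribution (R2), Kiran Nakamura is treated as also owning Zara Nakamura's interest in Ridgefield Logistics SA, giving 38% + 33% = 71%.
By sibling attribution (R2), Kiran Nakamura is treated as also owning Zara Nakamura's interest in Quarry Capital LLC, giving 27% + 40% = 67%.
Chain via Ridgefield Logistics SA → Halcyon Energy Co. (R1): 71% × 27% × 61% = 11.6937% of Talon Textiles S.p.A.
Chain via Quarry Capital LLC → Beacon Ventures LLC (R1): 67% × 16% × 19% = 2.0368% of Talon Textiles S.p.A.
Aggregating (R3): 11.6937% + 2.0368% = 13.7305%.
13.7305% exceeds the 10% threshold, so Kiran is a related party to Talon Textiles S.p.A.

Yes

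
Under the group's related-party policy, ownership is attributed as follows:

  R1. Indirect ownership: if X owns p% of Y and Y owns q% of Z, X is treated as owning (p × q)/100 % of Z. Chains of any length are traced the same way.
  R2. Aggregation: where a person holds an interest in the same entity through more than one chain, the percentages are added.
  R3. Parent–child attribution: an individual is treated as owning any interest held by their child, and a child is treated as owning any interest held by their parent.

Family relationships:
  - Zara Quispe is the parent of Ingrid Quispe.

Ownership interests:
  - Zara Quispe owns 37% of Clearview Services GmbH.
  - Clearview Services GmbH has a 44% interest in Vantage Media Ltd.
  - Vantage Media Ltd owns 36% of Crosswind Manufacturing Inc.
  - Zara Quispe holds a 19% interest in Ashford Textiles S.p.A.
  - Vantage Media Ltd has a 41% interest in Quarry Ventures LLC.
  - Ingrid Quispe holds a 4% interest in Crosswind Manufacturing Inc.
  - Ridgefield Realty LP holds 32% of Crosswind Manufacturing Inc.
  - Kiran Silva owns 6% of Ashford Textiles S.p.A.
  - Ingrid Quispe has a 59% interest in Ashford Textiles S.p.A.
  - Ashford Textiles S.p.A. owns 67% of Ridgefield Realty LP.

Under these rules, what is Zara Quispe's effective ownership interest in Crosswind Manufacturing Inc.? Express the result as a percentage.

26.584%

By parent–child attribution (R3), Zara Quispe is treated as also owning Ingrid Quispe's interest in Ashford Textiles S.p.A, giving 19% + 59% = 78%.
By parent–child attribution (R3), Zara Quispe is treated as owning Ingrid Quispe's 4% interest in Crosswind Manufacturing Inc.
Chain via Ashford Textiles S.p.A. → Ridgefield Realty LP (R1): 78% × 67% × 32% = 16.7232% of Crosswind Manufacturing Inc.
Chain via Clearview Services GmbH → Vantage Media Ltd (R1): 37% × 44% × 36% = 5.8608% of Crosswind Manufacturing Inc.
Direct interest in Crosswind Manufacturing Inc: 4%.
Aggregating (R2): 16.7232% + 5.8608% + 4% = 26.584%.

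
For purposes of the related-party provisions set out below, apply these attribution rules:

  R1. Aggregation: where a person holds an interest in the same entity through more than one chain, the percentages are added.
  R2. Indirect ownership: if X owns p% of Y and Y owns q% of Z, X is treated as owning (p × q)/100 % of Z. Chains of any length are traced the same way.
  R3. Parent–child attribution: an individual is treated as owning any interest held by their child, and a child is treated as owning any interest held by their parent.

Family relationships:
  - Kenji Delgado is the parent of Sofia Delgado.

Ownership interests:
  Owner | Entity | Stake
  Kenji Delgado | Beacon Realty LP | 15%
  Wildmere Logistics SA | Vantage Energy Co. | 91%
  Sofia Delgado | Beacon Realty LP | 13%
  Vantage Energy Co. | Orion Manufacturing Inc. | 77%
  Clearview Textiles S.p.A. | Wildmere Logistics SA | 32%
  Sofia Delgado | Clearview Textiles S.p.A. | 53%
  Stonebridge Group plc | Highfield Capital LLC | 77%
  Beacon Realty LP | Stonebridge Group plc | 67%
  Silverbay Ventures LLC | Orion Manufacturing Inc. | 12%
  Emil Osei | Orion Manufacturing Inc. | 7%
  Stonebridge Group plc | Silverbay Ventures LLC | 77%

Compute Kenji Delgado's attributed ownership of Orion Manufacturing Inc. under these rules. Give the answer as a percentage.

13.617296%

By parent–child attribution (R3), Kenji Delgado is treated as also owning Sofia Delgado's interest in Beacon Realty LP, giving 15% + 13% = 28%.
By parent–child attribution (R3), Kenji Delgado is treated as owning Sofia Delgado's 53% interest in Clearview Textiles S.p.A.
Chain via Beacon Realty LP → Stonebridge Group plc → Silverbay Ventures LLC (R2): 28% × 67% × 77% × 12% = 1.733424% of Orion Manufacturing Inc.
Chain via Clearview Textiles S.p.A. → Wildmere Logistics SA → Vantage Energy Co. (R2): 53% × 32% × 91% × 77% = 11.883872% of Orion Manufacturing Inc.
Aggregating (R1): 1.733424% + 11.883872% = 13.617296%.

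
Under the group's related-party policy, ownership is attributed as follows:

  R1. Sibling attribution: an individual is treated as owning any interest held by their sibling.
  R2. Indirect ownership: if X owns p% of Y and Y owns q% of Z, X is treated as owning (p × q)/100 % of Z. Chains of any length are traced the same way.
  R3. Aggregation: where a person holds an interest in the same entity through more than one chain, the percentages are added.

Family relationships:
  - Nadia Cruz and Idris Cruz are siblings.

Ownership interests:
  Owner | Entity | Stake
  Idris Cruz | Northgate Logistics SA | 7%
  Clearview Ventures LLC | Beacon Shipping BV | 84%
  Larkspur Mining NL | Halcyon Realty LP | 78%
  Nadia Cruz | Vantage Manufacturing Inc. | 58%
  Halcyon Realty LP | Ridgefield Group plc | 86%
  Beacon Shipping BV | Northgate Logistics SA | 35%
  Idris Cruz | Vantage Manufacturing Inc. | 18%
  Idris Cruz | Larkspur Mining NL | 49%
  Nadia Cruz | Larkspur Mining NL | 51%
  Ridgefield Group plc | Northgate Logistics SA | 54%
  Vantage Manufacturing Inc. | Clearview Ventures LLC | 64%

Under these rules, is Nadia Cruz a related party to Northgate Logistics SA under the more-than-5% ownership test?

Yes

By sibling attribution (R1), Nadia Cruz is treated as also owning Idris Cruz's interest in Vantage Manufacturing Inc, giving 58% + 18% = 76%.
By sibling attribution (R1), Nadia Cruz is treated as also owning Idris Cruz's interest in Larkspur Mining NL, giving 51% + 49% = 100%.
By sibling attribution (R1), Nadia Cruz is treated as owning Idris Cruz's 7% interest in Northgate Logistics SA.
Chain via Vantage Manufacturing Inc. → Clearview Ventures LLC → Beacon Shipping BV (R2): 76% × 64% × 84% × 35% = 14.30016% of Northgate Logistics SA.
Chain via Larkspur Mining NL → Halcyon Realty LP → Ridgefield Group plc (R2): 100% × 78% × 86% × 54% = 36.2232% of Northgate Logistics SA.
Direct interest in Northgate Logistics SA: 7%.
Aggregating (R3): 14.30016% + 36.2232% + 7% = 57.52336%.
57.52336% exceeds the 5% threshold, so Nadia is a related party to Northgate Logistics SA.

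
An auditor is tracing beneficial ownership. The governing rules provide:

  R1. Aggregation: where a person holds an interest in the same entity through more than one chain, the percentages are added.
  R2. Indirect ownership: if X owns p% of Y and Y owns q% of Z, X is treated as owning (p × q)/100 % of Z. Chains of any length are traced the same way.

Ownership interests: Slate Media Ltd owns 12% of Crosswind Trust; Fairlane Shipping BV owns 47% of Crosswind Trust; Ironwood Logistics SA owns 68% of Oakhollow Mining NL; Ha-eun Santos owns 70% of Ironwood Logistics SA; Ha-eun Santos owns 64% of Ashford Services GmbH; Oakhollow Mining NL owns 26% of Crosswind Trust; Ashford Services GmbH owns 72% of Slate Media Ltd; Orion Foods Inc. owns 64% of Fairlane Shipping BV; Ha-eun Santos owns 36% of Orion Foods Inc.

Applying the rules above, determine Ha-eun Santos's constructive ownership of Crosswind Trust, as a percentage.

Chain via Ashford Services GmbH → Slate Media Ltd (R2): 64% × 72% × 12% = 5.5296% of Crosswind Trust.
Chain via Ironwood Logistics SA → Oakhollow Mining NL (R2): 70% × 68% × 26% = 12.376% of Crosswind Trust.
Chain via Orion Foods Inc. → Fairlane Shipping BV (R2): 36% × 64% × 47% = 10.8288% of Crosswind Trust.
Aggregating (R1): 5.5296% + 12.376% + 10.8288% = 28.7344%.

28.7344%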